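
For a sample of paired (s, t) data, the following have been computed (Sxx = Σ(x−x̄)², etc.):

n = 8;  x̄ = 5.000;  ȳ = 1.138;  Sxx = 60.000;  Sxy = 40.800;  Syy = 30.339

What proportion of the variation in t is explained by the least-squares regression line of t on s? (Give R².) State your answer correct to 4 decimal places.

R² = Sxy²/(Sxx·Syy) = (40.8)²/(60·30.339) = 0.914467

0.9145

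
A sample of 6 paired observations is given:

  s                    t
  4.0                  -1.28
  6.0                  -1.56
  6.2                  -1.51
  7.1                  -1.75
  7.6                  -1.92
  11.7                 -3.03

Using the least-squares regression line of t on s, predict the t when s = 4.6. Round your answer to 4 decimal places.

n = 6, Σx = 42.6, Σy = -11.05, Σxy = -86.31, Σx² = 335.5
Sxx = Σx² − (Σx)²/n = 335.5 − 302.46 = 33.04
Sxy = Σxy − (Σx)(Σy)/n = -86.31 − (-78.455) = -7.855
b = Sxy/Sxx = -7.855/33.04 = -0.237742
a = ȳ − b·x̄ = -1.841667 − (-0.237742)·7.1 = -0.153698
ŷ(4.6) = a + b·4.6 = -0.153698 + (-0.237742)·4.6 = -1.247311

-1.2473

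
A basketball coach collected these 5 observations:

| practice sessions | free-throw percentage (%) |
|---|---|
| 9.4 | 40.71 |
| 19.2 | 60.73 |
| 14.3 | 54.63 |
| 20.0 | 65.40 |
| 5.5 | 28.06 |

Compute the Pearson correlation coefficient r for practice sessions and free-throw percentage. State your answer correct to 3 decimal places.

n = 5, Σx = 68.4, Σy = 249.53, Σxy = 3792.229, Σx² = 1091.74, Σy² = 13394.3975
Sxx = Σx² − (Σx)²/n = 1091.74 − 935.712 = 156.028
Sxy = Σxy − (Σx)(Σy)/n = 3792.229 − 3413.5704 = 378.6586
Syy = Σy² − (Σy)²/n = 13394.3975 − 12453.04418 = 941.35332
r = Sxy/√(Sxx·Syy) = 378.6586/√(146877.475813) = 378.6586/383.245973 = 0.988030

0.988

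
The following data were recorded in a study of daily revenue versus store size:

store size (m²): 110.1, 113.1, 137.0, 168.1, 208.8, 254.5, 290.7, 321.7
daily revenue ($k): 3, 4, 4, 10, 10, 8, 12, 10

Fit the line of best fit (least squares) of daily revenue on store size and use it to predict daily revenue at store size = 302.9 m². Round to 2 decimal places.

11.16

n = 8, Σx = 1604, Σy = 61, Σxy = 13841.1, Σx² = 368305.3
Sxx = Σx² − (Σx)²/n = 368305.3 − 321602 = 46703.3
Sxy = Σxy − (Σx)(Σy)/n = 13841.1 − 12230.5 = 1610.6
b = Sxy/Sxx = 1610.6/46703.3 = 0.034486
a = ȳ − b·x̄ = 7.625 − 0.034486·200.5 = 0.710600
ŷ(302.9) = a + b·302.9 = 0.710600 + 0.034486·302.9 = 11.156344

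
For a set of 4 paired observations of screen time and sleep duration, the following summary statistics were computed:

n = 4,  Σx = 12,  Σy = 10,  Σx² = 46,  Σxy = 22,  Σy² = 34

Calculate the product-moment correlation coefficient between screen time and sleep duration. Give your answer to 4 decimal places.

-0.8433

Sxx = Σx² − (Σx)²/n = 46 − 36 = 10
Sxy = Σxy − (Σx)(Σy)/n = 22 − 30 = -8
Syy = Σy² − (Σy)²/n = 34 − 25 = 9
r = Sxy/√(Sxx·Syy) = -8/√(90) = -8/9.486833 = -0.843274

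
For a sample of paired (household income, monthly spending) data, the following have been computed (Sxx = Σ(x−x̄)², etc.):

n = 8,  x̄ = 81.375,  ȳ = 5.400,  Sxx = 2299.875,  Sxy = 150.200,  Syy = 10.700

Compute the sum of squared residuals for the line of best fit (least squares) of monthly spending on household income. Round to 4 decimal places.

0.8908

b = Sxy/Sxx = 150.2/2299.875 = 0.065308
SSE = Syy − b·Sxy = 10.7 − 0.065308·150.2 = 0.890754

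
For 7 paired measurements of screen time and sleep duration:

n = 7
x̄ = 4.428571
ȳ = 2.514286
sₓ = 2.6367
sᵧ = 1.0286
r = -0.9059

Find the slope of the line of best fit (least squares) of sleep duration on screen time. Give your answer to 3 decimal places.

b = r · sᵧ/sₓ = -0.9059 · 1.0286/2.6367 = -0.353400

-0.353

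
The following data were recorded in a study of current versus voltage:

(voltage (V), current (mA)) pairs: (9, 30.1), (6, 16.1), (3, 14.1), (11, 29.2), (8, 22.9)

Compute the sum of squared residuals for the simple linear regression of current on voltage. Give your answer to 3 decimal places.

n = 5, Σx = 37, Σy = 112.4, Σxy = 914.2, Σx² = 311, Σy² = 2741.08
Sxx = Σx² − (Σx)²/n = 311 − 273.8 = 37.2
Sxy = Σxy − (Σx)(Σy)/n = 914.2 − 831.76 = 82.44
Syy = Σy² − (Σy)²/n = 2741.08 − 2526.752 = 214.328
b = Sxy/Sxx = 82.44/37.2 = 2.216129
SSE = Syy − b·Sxy = 214.328 − 2.216129·82.44 = 31.630323

31.630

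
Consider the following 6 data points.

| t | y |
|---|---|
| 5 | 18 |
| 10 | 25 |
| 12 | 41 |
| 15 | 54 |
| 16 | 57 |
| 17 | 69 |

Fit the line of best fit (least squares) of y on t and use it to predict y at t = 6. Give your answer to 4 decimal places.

16.6552

n = 6, Σx = 75, Σy = 264, Σxy = 3727, Σx² = 1039
Sxx = Σx² − (Σx)²/n = 1039 − 937.5 = 101.5
Sxy = Σxy − (Σx)(Σy)/n = 3727 − 3300 = 427
b = Sxy/Sxx = 427/101.5 = 4.206897
a = ȳ − b·x̄ = 44 − 4.206897·12.5 = -8.586207
ŷ(6) = a + b·6 = -8.586207 + 4.206897·6 = 16.655172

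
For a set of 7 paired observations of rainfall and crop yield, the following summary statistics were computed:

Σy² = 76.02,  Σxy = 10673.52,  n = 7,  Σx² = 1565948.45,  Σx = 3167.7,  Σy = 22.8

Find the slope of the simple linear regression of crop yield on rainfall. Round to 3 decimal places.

0.003

Sxx = Σx² − (Σx)²/n = 1565948.45 − 1433474.755714 = 132473.694286
Sxy = Σxy − (Σx)(Σy)/n = 10673.52 − 10317.651429 = 355.868571
b = Sxy/Sxx = 355.868571/132473.694286 = 0.002686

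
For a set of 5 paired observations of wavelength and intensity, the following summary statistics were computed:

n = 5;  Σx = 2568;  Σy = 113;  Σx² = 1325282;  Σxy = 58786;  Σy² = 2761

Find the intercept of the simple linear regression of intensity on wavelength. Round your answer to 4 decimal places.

Sxx = Σx² − (Σx)²/n = 1325282 − 1318924.8 = 6357.2
Sxy = Σxy − (Σx)(Σy)/n = 58786 − 58036.8 = 749.2
b = Sxy/Sxx = 749.2/6357.2 = 0.117851
a = ȳ − b·x̄ = 22.6 − 0.117851·513.6 = -37.928082

-37.9281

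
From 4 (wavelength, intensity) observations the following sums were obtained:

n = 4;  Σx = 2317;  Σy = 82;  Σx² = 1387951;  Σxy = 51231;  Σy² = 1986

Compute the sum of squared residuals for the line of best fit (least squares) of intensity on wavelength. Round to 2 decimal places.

1.01

Sxx = Σx² − (Σx)²/n = 1387951 − 1342122.25 = 45828.75
Sxy = Σxy − (Σx)(Σy)/n = 51231 − 47498.5 = 3732.5
Syy = Σy² − (Σy)²/n = 1986 − 1681 = 305
b = Sxy/Sxx = 3732.5/45828.75 = 0.081445
SSE = Syy − b·Sxy = 305 − 0.081445·3732.5 = 1.008374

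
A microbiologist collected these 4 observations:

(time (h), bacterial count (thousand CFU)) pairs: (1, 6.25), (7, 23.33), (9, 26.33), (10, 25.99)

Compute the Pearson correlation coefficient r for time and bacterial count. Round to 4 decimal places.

n = 4, Σx = 27, Σy = 81.9, Σxy = 666.43, Σx² = 231, Σy² = 1952.1004
Sxx = Σx² − (Σx)²/n = 231 − 182.25 = 48.75
Sxy = Σxy − (Σx)(Σy)/n = 666.43 − 552.825 = 113.605
Syy = Σy² − (Σy)²/n = 1952.1004 − 1676.9025 = 275.1979
r = Sxy/√(Sxx·Syy) = 113.605/√(13415.897625) = 113.605/115.827016 = 0.980816

0.9808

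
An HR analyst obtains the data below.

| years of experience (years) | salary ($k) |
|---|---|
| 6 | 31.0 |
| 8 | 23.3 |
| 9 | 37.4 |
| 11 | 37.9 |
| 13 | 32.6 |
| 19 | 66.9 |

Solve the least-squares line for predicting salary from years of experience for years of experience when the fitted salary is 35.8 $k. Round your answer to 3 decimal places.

n = 6, Σx = 66, Σy = 229.1, Σxy = 2820.8, Σx² = 832
Sxx = Σx² − (Σx)²/n = 832 − 726 = 106
Sxy = Σxy − (Σx)(Σy)/n = 2820.8 − 2520.1 = 300.7
b = Sxy/Sxx = 300.7/106 = 2.836792
a = ȳ − b·x̄ = 38.183333 − 2.836792·11 = 6.978616
Set a + b·x = 35.8: x = (35.8 − 6.978616) / 2.836792 = 10.159849

10.160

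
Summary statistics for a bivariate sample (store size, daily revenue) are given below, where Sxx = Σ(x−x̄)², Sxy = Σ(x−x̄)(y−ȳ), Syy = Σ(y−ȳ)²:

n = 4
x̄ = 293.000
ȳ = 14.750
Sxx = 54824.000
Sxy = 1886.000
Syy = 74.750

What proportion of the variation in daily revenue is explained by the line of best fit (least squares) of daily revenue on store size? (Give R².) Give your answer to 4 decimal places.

R² = Sxy²/(Sxx·Syy) = (1886)²/(54824·74.75) = 0.867963

0.8680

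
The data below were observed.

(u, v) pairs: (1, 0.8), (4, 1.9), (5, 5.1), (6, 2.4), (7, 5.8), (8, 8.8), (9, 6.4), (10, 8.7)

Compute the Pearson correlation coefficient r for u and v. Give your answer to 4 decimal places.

0.8785

n = 8, Σx = 50, Σy = 39.9, Σxy = 303.9, Σx² = 372, Σy² = 263.75
Sxx = Σx² − (Σx)²/n = 372 − 312.5 = 59.5
Sxy = Σxy − (Σx)(Σy)/n = 303.9 − 249.375 = 54.525
Syy = Σy² − (Σy)²/n = 263.75 − 199.00125 = 64.74875
r = Sxy/√(Sxx·Syy) = 54.525/√(3852.550625) = 54.525/62.068918 = 0.878459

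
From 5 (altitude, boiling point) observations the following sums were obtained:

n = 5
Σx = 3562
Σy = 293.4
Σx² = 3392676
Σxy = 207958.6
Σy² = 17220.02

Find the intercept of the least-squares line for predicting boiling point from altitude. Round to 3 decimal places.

Sxx = Σx² − (Σx)²/n = 3392676 − 2537568.8 = 855107.2
Sxy = Σxy − (Σx)(Σy)/n = 207958.6 − 209018.16 = -1059.56
b = Sxy/Sxx = -1059.56/855107.2 = -0.001239
a = ȳ − b·x̄ = 58.68 − (-0.001239)·712.4 = 59.562732

59.563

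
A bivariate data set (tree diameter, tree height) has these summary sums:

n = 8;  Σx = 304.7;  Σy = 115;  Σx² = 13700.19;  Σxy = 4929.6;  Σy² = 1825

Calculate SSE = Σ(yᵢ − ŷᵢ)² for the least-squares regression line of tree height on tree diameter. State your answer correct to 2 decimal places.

Sxx = Σx² − (Σx)²/n = 13700.19 − 11605.26125 = 2094.92875
Sxy = Σxy − (Σx)(Σy)/n = 4929.6 − 4380.0625 = 549.5375
Syy = Σy² − (Σy)²/n = 1825 − 1653.125 = 171.875
b = Sxy/Sxx = 549.5375/2094.92875 = 0.262318
SSE = Syy − b·Sxy = 171.875 − 0.262318·549.5375 = 27.721427

27.72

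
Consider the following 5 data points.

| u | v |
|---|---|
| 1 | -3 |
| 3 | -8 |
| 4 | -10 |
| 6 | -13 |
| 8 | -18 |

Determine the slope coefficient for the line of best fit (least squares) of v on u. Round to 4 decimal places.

n = 5, Σx = 22, Σy = -52, Σxy = -289, Σx² = 126
Sxx = Σx² − (Σx)²/n = 126 − 96.8 = 29.2
Sxy = Σxy − (Σx)(Σy)/n = -289 − (-228.8) = -60.2
b = Sxy/Sxx = -60.2/29.2 = -2.061644

-2.0616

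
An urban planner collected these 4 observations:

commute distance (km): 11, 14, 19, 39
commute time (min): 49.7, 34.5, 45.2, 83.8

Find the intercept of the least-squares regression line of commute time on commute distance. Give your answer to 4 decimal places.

n = 4, Σx = 83, Σy = 213.2, Σxy = 5156.7, Σx² = 2199
Sxx = Σx² − (Σx)²/n = 2199 − 1722.25 = 476.75
Sxy = Σxy − (Σx)(Σy)/n = 5156.7 − 4423.9 = 732.8
b = Sxy/Sxx = 732.8/476.75 = 1.537074
a = ȳ − b·x̄ = 53.3 − 1.537074·20.75 = 21.405716

21.4057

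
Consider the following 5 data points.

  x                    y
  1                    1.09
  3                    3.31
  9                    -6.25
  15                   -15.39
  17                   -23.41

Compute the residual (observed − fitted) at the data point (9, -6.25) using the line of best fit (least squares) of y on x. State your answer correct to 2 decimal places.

1.88

n = 5, Σx = 45, Σy = -40.65, Σxy = -674.05, Σx² = 605
Sxx = Σx² − (Σx)²/n = 605 − 405 = 200
Sxy = Σxy − (Σx)(Σy)/n = -674.05 − (-365.85) = -308.2
b = Sxy/Sxx = -308.2/200 = -1.541
a = ȳ − b·x̄ = -8.13 − (-1.541)·9 = 5.739
ŷ(9) = 5.739 + (-1.541)·9 = -8.13
residual = y − ŷ = -6.25 − (-8.13) = 1.88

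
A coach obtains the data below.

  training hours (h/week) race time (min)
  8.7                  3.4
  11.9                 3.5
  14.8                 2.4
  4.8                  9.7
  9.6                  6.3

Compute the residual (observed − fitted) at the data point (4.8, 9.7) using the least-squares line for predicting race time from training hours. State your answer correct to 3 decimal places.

n = 5, Σx = 49.8, Σy = 25.3, Σxy = 213.79, Σx² = 551.54
Sxx = Σx² − (Σx)²/n = 551.54 − 496.008 = 55.532
Sxy = Σxy − (Σx)(Σy)/n = 213.79 − 251.988 = -38.198
b = Sxy/Sxx = -38.198/55.532 = -0.687856
a = ȳ − b·x̄ = 5.06 − (-0.687856)·9.96 = 11.911042
ŷ(4.8) = 11.911042 + (-0.687856)·4.8 = 8.609335
residual = y − ŷ = 9.7 − 8.609335 = 1.090665

1.091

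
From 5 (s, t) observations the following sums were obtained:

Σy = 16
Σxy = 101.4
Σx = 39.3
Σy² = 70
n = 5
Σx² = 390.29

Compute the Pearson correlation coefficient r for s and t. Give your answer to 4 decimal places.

Sxx = Σx² − (Σx)²/n = 390.29 − 308.898 = 81.392
Sxy = Σxy − (Σx)(Σy)/n = 101.4 − 125.76 = -24.36
Syy = Σy² − (Σy)²/n = 70 − 51.2 = 18.8
r = Sxy/√(Sxx·Syy) = -24.36/√(1530.1696) = -24.36/39.117382 = -0.622741

-0.6227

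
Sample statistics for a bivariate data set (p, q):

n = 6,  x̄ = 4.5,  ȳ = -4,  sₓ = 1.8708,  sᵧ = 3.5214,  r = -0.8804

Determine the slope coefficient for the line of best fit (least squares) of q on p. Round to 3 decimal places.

-1.657

b = r · sᵧ/sₓ = -0.8804 · 3.5214/1.8708 = -1.657174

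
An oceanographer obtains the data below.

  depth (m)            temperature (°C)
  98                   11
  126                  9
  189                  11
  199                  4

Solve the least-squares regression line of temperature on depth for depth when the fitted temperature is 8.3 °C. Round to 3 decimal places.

165.032

n = 4, Σx = 612, Σy = 35, Σxy = 5087, Σx² = 100802
Sxx = Σx² − (Σx)²/n = 100802 − 93636 = 7166
Sxy = Σxy − (Σx)(Σy)/n = 5087 − 5355 = -268
b = Sxy/Sxx = -268/7166 = -0.037399
a = ȳ − b·x̄ = 8.75 − (-0.037399)·153 = 14.472021
Set a + b·x = 8.3: x = (8.3 − 14.472021) / (-0.037399) = 165.032463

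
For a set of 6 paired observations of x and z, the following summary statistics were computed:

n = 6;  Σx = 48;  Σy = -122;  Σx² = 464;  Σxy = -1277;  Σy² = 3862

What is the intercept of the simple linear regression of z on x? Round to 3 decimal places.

9.767

Sxx = Σx² − (Σx)²/n = 464 − 384 = 80
Sxy = Σxy − (Σx)(Σy)/n = -1277 − (-976) = -301
b = Sxy/Sxx = -301/80 = -3.7625
a = ȳ − b·x̄ = -20.333333 − (-3.7625)·8 = 9.766667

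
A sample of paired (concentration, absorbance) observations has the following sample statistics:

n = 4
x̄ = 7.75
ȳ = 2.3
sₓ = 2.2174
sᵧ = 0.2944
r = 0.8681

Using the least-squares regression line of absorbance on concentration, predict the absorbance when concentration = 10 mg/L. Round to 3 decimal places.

b = r · sᵧ/sₓ = 0.8681 · 0.2944/2.2174 = 0.115256
a = ȳ − b·x̄ = 2.3 − 0.115256·7.75 = 1.406766
ŷ(10) = a + b·10 = 1.406766 + 0.115256·10 = 2.559326

2.559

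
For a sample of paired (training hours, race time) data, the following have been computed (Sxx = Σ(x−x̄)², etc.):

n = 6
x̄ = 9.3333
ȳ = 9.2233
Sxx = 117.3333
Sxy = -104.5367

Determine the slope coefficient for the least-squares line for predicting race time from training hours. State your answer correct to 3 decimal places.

b = Sxy/Sxx = -104.5367/117.3333 = -0.890938

-0.891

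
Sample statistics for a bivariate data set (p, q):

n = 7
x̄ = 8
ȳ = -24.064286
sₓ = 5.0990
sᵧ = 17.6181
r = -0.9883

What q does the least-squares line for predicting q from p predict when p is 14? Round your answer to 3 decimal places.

b = r · sᵧ/sₓ = -0.9883 · 17.6181/5.099 = -3.414781
a = ȳ − b·x̄ = -24.064286 − (-3.414781)·8 = 3.253962
ŷ(14) = a + b·14 = 3.253962 + (-3.414781)·14 = -44.552972

-44.553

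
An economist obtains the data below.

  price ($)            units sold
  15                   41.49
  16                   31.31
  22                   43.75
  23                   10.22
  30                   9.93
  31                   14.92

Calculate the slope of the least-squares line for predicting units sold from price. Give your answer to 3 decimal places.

n = 6, Σx = 137, Σy = 151.62, Σxy = 3081.29, Σx² = 3355
Sxx = Σx² − (Σx)²/n = 3355 − 3128.166667 = 226.833333
Sxy = Σxy − (Σx)(Σy)/n = 3081.29 − 3461.99 = -380.7
b = Sxy/Sxx = -380.7/226.833333 = -1.678325

-1.678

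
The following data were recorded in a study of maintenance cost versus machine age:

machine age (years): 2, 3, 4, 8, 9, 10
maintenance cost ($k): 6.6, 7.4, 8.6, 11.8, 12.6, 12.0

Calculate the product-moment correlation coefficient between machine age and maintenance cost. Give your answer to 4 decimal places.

0.9802

n = 6, Σx = 36, Σy = 59, Σxy = 397.6, Σx² = 274, Σy² = 614.28
Sxx = Σx² − (Σx)²/n = 274 − 216 = 58
Sxy = Σxy − (Σx)(Σy)/n = 397.6 − 354 = 43.6
Syy = Σy² − (Σy)²/n = 614.28 − 580.166667 = 34.113333
r = Sxy/√(Sxx·Syy) = 43.6/√(1978.573333) = 43.6/44.481157 = 0.980190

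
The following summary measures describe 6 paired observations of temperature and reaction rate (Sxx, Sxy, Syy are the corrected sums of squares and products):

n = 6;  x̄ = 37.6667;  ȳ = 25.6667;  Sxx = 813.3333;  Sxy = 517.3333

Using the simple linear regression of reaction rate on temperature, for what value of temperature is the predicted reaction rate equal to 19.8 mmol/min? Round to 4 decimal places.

b = Sxy/Sxx = 517.3333/813.3333 = 0.636066
a = ȳ − b·x̄ = 25.6667 − 0.636066·37.6667 = 1.708209
Set a + b·x = 19.8: x = (19.8 − 1.708209) / 0.636066 = 28.443280

28.4433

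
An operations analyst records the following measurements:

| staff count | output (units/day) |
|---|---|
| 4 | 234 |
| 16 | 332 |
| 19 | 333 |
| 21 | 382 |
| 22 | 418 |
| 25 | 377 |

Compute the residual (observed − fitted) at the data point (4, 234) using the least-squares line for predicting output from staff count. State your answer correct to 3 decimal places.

-1.468

n = 6, Σx = 107, Σy = 2076, Σxy = 39218, Σx² = 2183
Sxx = Σx² − (Σx)²/n = 2183 − 1908.166667 = 274.833333
Sxy = Σxy − (Σx)(Σy)/n = 39218 − 37022 = 2196
b = Sxy/Sxx = 2196/274.833333 = 7.990297
a = ȳ − b·x̄ = 346 − 7.990297·17.833333 = 203.506367
ŷ(4) = 203.506367 + 7.990297·4 = 235.467556
residual = y − ŷ = 234 − 235.467556 = -1.467556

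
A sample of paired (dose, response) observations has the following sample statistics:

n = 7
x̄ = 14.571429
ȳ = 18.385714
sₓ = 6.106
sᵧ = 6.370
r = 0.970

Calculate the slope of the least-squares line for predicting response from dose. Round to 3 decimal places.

1.012

b = r · sᵧ/sₓ = 0.97 · 6.37/6.106 = 1.011939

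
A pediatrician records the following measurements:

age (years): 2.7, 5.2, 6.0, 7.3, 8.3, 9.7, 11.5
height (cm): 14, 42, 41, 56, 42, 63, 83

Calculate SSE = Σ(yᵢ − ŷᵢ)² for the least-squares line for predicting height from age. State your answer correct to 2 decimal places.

n = 7, Σx = 50.7, Σy = 341, Σxy = 2825.2, Σx² = 418.85, Σy² = 19399
Sxx = Σx² − (Σx)²/n = 418.85 − 367.212857 = 51.637143
Sxy = Σxy − (Σx)(Σy)/n = 2825.2 − 2469.814286 = 355.385714
Syy = Σy² − (Σy)²/n = 19399 − 16611.571429 = 2787.428571
b = Sxy/Sxx = 355.385714/51.637143 = 6.882366
SSE = Syy − b·Sxy = 2787.428571 − 6.882366·355.385714 = 341.534029

341.53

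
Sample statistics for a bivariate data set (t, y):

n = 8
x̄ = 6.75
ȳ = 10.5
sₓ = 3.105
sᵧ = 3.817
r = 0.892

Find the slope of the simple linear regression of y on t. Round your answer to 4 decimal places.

1.0965

b = r · sᵧ/sₓ = 0.892 · 3.817/3.105 = 1.096542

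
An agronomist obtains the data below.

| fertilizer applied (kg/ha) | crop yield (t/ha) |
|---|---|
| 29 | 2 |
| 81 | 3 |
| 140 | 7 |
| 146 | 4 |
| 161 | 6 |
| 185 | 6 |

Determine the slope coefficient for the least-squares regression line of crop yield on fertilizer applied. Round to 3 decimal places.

n = 6, Σx = 742, Σy = 28, Σxy = 3941, Σx² = 108464
Sxx = Σx² − (Σx)²/n = 108464 − 91760.666667 = 16703.333333
Sxy = Σxy − (Σx)(Σy)/n = 3941 − 3462.666667 = 478.333333
b = Sxy/Sxx = 478.333333/16703.333333 = 0.028637

0.029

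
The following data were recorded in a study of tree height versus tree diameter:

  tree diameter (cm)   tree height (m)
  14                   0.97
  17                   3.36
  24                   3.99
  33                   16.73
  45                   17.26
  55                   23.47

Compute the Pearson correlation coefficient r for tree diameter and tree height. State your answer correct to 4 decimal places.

0.9600

n = 6, Σx = 188, Σy = 65.78, Σxy = 2786.1, Σx² = 7200, Σy² = 1156.792
Sxx = Σx² − (Σx)²/n = 7200 − 5890.666667 = 1309.333333
Sxy = Σxy − (Σx)(Σy)/n = 2786.1 − 2061.106667 = 724.993333
Syy = Σy² − (Σy)²/n = 1156.792 − 721.168067 = 435.623933
r = Sxy/√(Sxx·Syy) = 724.993333/√(570376.936711) = 724.993333/755.233035 = 0.959960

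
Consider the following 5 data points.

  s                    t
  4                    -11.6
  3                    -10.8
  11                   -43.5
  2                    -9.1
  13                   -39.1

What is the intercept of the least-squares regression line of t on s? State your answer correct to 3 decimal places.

n = 5, Σx = 33, Σy = -114.1, Σxy = -1083.8, Σx² = 319
Sxx = Σx² − (Σx)²/n = 319 − 217.8 = 101.2
Sxy = Σxy − (Σx)(Σy)/n = -1083.8 − (-753.06) = -330.74
b = Sxy/Sxx = -330.74/101.2 = -3.268182
a = ȳ − b·x̄ = -22.82 − (-3.268182)·6.6 = -1.25

-1.250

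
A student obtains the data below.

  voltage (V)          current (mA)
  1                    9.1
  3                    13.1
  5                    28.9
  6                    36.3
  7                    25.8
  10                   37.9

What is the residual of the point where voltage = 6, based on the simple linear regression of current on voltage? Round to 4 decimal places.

8.8946

n = 6, Σx = 32, Σy = 151.1, Σxy = 970.3, Σx² = 220
Sxx = Σx² − (Σx)²/n = 220 − 170.666667 = 49.333333
Sxy = Σxy − (Σx)(Σy)/n = 970.3 − 805.866667 = 164.433333
b = Sxy/Sxx = 164.433333/49.333333 = 3.333108
a = ȳ − b·x̄ = 25.183333 − 3.333108·5.333333 = 7.406757
ŷ(6) = 7.406757 + 3.333108·6 = 27.405405
residual = y − ŷ = 36.3 − 27.405405 = 8.894595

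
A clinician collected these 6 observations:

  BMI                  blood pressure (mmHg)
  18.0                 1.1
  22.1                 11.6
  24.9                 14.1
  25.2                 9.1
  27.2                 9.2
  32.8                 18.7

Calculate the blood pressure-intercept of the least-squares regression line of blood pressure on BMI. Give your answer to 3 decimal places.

n = 6, Σx = 150.2, Σy = 63.8, Σxy = 1720.17, Σx² = 3883.14
Sxx = Σx² − (Σx)²/n = 3883.14 − 3760.006667 = 123.133333
Sxy = Σxy − (Σx)(Σy)/n = 1720.17 − 1597.126667 = 123.043333
b = Sxy/Sxx = 123.043333/123.133333 = 0.999269
a = ȳ − b·x̄ = 10.633333 − 0.999269·25.033333 = -14.381703

-14.382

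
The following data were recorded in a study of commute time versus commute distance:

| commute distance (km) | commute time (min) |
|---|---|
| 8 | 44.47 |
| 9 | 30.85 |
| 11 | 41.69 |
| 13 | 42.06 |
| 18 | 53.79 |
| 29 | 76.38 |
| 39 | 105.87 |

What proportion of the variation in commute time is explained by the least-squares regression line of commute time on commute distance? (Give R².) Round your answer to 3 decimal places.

n = 7, Σx = 127, Σy = 395.11, Σxy = 8950.95, Σx² = 3121, Σy² = 26372.1285
Sxx = Σx² − (Σx)²/n = 3121 − 2304.142857 = 816.857143
Sxy = Σxy − (Σx)(Σy)/n = 8950.95 − 7168.424286 = 1782.525714
Syy = Σy² − (Σy)²/n = 26372.1285 − 22301.701729 = 4070.426771
R² = Sxy²/(Sxx·Syy) = (1782.525714)²/(816.857143·4070.426771) = 0.955621

0.956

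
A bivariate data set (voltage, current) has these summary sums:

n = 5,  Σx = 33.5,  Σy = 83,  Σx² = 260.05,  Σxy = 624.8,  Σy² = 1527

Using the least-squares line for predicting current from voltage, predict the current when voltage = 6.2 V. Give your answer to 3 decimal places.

15.635

Sxx = Σx² − (Σx)²/n = 260.05 − 224.45 = 35.6
Sxy = Σxy − (Σx)(Σy)/n = 624.8 − 556.1 = 68.7
b = Sxy/Sxx = 68.7/35.6 = 1.929775
a = ȳ − b·x̄ = 16.6 − 1.929775·6.7 = 3.670506
ŷ(6.2) = a + b·6.2 = 3.670506 + 1.929775·6.2 = 15.635112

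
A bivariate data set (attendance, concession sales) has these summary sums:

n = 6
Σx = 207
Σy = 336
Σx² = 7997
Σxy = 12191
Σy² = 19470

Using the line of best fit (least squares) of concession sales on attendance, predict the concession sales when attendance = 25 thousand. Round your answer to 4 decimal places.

49.3483

Sxx = Σx² − (Σx)²/n = 7997 − 7141.5 = 855.5
Sxy = Σxy − (Σx)(Σy)/n = 12191 − 11592 = 599
b = Sxy/Sxx = 599/855.5 = 0.700175
a = ȳ − b·x̄ = 56 − 0.700175·34.5 = 31.843951
ŷ(25) = a + b·25 = 31.843951 + 0.700175·25 = 49.348334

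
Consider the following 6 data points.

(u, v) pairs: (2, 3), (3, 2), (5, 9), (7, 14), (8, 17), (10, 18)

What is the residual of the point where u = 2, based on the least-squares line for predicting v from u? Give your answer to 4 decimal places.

0.9715

n = 6, Σx = 35, Σy = 63, Σxy = 471, Σx² = 251
Sxx = Σx² − (Σx)²/n = 251 − 204.166667 = 46.833333
Sxy = Σxy − (Σx)(Σy)/n = 471 − 367.5 = 103.5
b = Sxy/Sxx = 103.5/46.833333 = 2.209964
a = ȳ − b·x̄ = 10.5 − 2.209964·5.833333 = -2.391459
ŷ(2) = -2.391459 + 2.209964·2 = 2.028470
residual = y − ŷ = 3 − 2.028470 = 0.971530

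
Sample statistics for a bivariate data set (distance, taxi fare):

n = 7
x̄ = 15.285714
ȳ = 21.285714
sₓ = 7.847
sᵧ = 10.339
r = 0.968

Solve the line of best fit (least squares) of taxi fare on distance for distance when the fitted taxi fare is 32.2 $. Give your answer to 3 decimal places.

23.843

b = r · sᵧ/sₓ = 0.968 · 10.339/7.847 = 1.275411
a = ȳ − b·x̄ = 21.285714 − 1.275411·15.285714 = 1.790143
Set a + b·x = 32.2: x = (32.2 − 1.790143) / 1.275411 = 23.843178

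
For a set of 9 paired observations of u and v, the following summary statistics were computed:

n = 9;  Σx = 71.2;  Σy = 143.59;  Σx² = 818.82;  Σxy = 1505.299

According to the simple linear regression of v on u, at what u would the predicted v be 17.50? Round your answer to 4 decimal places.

Sxx = Σx² − (Σx)²/n = 818.82 − 563.271111 = 255.548889
Sxy = Σxy − (Σx)(Σy)/n = 1505.299 − 1135.956444 = 369.342556
b = Sxy/Sxx = 369.342556/255.548889 = 1.445291
a = ȳ − b·x̄ = 15.954444 − 1.445291·7.911111 = 4.520585
Set a + b·x = 17.50: x = (17.50 − 4.520585) / 1.445291 = 8.980484

8.9805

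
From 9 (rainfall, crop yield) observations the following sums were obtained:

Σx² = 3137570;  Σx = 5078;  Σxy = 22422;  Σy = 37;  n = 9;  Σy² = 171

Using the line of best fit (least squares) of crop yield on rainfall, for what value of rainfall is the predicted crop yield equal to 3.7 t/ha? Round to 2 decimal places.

Sxx = Σx² − (Σx)²/n = 3137570 − 2865120.444444 = 272449.555556
Sxy = Σxy − (Σx)(Σy)/n = 22422 − 20876.222222 = 1545.777778
b = Sxy/Sxx = 1545.777778/272449.555556 = 0.005674
a = ȳ − b·x̄ = 4.111111 − 0.005674·564.222222 = 0.909923
Set a + b·x = 3.7: x = (3.7 − 0.909923) / 0.005674 = 491.762234

491.76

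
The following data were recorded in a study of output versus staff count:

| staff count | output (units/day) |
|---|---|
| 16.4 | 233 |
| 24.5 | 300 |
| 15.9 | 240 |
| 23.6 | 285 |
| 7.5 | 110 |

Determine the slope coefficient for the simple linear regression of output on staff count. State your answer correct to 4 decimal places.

n = 5, Σx = 87.9, Σy = 1168, Σxy = 22538.2, Σx² = 1735.23
Sxx = Σx² − (Σx)²/n = 1735.23 − 1545.282 = 189.948
Sxy = Σxy − (Σx)(Σy)/n = 22538.2 − 20533.44 = 2004.76
b = Sxy/Sxx = 2004.76/189.948 = 10.554257

10.5543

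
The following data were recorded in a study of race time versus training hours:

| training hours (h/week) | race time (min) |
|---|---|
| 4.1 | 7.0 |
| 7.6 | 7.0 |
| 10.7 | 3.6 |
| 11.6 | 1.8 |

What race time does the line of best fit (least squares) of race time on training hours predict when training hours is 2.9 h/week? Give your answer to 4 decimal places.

8.6674

n = 4, Σx = 34, Σy = 19.4, Σxy = 141.3, Σx² = 323.62
Sxx = Σx² − (Σx)²/n = 323.62 − 289 = 34.62
Sxy = Σxy − (Σx)(Σy)/n = 141.3 − 164.9 = -23.6
b = Sxy/Sxx = -23.6/34.62 = -0.681687
a = ȳ − b·x̄ = 4.85 − (-0.681687)·8.5 = 10.644339
ŷ(2.9) = a + b·2.9 = 10.644339 + (-0.681687)·2.9 = 8.667447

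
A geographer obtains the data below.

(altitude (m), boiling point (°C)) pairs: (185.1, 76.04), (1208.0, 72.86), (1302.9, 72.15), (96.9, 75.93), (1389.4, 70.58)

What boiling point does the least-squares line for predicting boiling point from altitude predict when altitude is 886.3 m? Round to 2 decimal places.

n = 5, Σx = 4182.3, Σy = 367.56, Σxy = 301515.588, Σx² = 5130896.39
Sxx = Σx² − (Σx)²/n = 5130896.39 − 3498326.658 = 1632569.732
Sxy = Σxy − (Σx)(Σy)/n = 301515.588 − 307449.2376 = -5933.6496
b = Sxy/Sxx = -5933.6496/1632569.732 = -0.003635
a = ȳ − b·x̄ = 73.512 − (-0.003635)·836.46 = 76.552152
ŷ(886.3) = a + b·886.3 = 76.552152 + (-0.003635)·886.3 = 73.330854

73.33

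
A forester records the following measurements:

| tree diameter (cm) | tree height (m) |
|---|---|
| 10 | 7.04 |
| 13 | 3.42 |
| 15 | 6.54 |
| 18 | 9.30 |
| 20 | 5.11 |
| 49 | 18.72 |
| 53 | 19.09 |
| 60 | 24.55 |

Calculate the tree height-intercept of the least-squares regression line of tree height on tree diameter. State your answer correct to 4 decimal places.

n = 8, Σx = 238, Σy = 93.77, Σxy = 3884.61, Σx² = 10028
Sxx = Σx² − (Σx)²/n = 10028 − 7080.5 = 2947.5
Sxy = Σxy − (Σx)(Σy)/n = 3884.61 − 2789.6575 = 1094.9525
b = Sxy/Sxx = 1094.9525/2947.5 = 0.371485
a = ȳ − b·x̄ = 11.72125 − 0.371485·29.75 = 0.669567

0.6696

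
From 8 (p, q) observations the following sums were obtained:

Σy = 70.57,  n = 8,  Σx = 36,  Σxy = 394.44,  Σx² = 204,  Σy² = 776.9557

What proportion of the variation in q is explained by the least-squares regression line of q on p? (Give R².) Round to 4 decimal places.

Sxx = Σx² − (Σx)²/n = 204 − 162 = 42
Sxy = Σxy − (Σx)(Σy)/n = 394.44 − 317.565 = 76.875
Syy = Σy² − (Σy)²/n = 776.9557 − 622.515612 = 154.440088
R² = Sxy²/(Sxx·Syy) = (76.875)²/(42·154.440088) = 0.911089

0.9111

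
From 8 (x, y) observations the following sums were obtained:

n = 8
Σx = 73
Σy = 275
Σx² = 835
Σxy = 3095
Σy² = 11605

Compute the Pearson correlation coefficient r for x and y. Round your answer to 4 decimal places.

Sxx = Σx² − (Σx)²/n = 835 − 666.125 = 168.875
Sxy = Σxy − (Σx)(Σy)/n = 3095 − 2509.375 = 585.625
Syy = Σy² − (Σy)²/n = 11605 − 9453.125 = 2151.875
r = Sxy/√(Sxx·Syy) = 585.625/√(363397.890625) = 585.625/602.824925 = 0.971468

0.9715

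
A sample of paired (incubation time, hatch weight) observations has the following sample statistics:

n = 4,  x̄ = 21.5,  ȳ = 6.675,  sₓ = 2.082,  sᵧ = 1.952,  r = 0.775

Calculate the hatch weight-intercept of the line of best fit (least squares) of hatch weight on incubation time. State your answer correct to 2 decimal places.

b = r · sᵧ/sₓ = 0.775 · 1.952/2.082 = 0.726609
a = ȳ − b·x̄ = 6.675 − 0.726609·21.5 = -8.947094

-8.95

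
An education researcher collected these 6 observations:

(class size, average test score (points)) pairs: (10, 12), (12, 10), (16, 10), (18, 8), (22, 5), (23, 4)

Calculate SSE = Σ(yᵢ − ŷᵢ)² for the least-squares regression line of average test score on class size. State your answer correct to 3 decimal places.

3.415

n = 6, Σx = 101, Σy = 49, Σxy = 746, Σx² = 1837, Σy² = 449
Sxx = Σx² − (Σx)²/n = 1837 − 1700.166667 = 136.833333
Sxy = Σxy − (Σx)(Σy)/n = 746 − 824.833333 = -78.833333
Syy = Σy² − (Σy)²/n = 449 − 400.166667 = 48.833333
b = Sxy/Sxx = -78.833333/136.833333 = -0.576127
SSE = Syy − b·Sxy = 48.833333 − (-0.576127)·(-78.833333) = 3.415347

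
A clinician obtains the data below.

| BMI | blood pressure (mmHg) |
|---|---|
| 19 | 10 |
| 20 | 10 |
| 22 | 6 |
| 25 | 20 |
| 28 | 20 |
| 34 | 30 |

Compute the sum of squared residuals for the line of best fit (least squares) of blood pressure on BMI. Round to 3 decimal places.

56.343

n = 6, Σx = 148, Σy = 96, Σxy = 2602, Σx² = 3810, Σy² = 1936
Sxx = Σx² − (Σx)²/n = 3810 − 3650.666667 = 159.333333
Sxy = Σxy − (Σx)(Σy)/n = 2602 − 2368 = 234
Syy = Σy² − (Σy)²/n = 1936 − 1536 = 400
b = Sxy/Sxx = 234/159.333333 = 1.468619
SSE = Syy − b·Sxy = 400 − 1.468619·234 = 56.343096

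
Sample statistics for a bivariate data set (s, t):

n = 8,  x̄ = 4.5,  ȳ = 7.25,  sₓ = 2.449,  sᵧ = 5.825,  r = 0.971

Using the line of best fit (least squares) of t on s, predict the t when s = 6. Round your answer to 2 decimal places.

10.71

b = r · sᵧ/sₓ = 0.971 · 5.825/2.449 = 2.309545
a = ȳ − b·x̄ = 7.25 − 2.309545·4.5 = -3.142951
ŷ(6) = a + b·6 = -3.142951 + 2.309545·6 = 10.714317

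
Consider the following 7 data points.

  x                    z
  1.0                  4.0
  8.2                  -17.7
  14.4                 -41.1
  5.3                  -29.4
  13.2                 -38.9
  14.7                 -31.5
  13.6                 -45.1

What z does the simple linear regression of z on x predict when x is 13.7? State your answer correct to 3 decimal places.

-38.550

n = 7, Σx = 70.4, Σy = -199.7, Σxy = -2478.69, Σx² = 878.98
Sxx = Σx² − (Σx)²/n = 878.98 − 708.022857 = 170.957143
Sxy = Σxy − (Σx)(Σy)/n = -2478.69 − (-2008.411429) = -470.278571
b = Sxy/Sxx = -470.278571/170.957143 = -2.750857
a = ȳ − b·x̄ = -28.528571 − (-2.750857)·10.057143 = -0.862814
ŷ(13.7) = a + b·13.7 = -0.862814 + (-2.750857)·13.7 = -38.549549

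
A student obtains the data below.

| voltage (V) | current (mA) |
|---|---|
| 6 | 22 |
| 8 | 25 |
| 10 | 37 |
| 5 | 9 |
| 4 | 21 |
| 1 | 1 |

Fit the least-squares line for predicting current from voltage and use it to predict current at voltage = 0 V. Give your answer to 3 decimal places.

-1.547

n = 6, Σx = 34, Σy = 115, Σxy = 832, Σx² = 242
Sxx = Σx² − (Σx)²/n = 242 − 192.666667 = 49.333333
Sxy = Σxy − (Σx)(Σy)/n = 832 − 651.666667 = 180.333333
b = Sxy/Sxx = 180.333333/49.333333 = 3.655405
a = ȳ − b·x̄ = 19.166667 − 3.655405·5.666667 = -1.547297
ŷ(0) = a + b·0 = -1.547297 + 3.655405·0 = -1.547297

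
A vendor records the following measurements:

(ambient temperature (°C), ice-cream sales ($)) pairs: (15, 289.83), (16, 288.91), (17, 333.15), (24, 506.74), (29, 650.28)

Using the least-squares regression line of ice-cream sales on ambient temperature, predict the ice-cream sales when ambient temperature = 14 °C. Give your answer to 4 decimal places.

n = 5, Σx = 101, Σy = 2068.91, Σxy = 45653.44, Σx² = 2187
Sxx = Σx² − (Σx)²/n = 2187 − 2040.2 = 146.8
Sxy = Σxy − (Σx)(Σy)/n = 45653.44 − 41791.982 = 3861.458
b = Sxy/Sxx = 3861.458/146.8 = 26.304210
a = ȳ − b·x̄ = 413.782 − 26.304210·20.2 = -117.563038
ŷ(14) = a + b·14 = -117.563038 + 26.304210·14 = 250.695899

250.6959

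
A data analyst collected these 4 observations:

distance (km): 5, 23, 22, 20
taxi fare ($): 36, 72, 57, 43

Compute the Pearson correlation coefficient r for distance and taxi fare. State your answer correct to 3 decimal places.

n = 4, Σx = 70, Σy = 208, Σxy = 3950, Σx² = 1438, Σy² = 11578
Sxx = Σx² − (Σx)²/n = 1438 − 1225 = 213
Sxy = Σxy − (Σx)(Σy)/n = 3950 − 3640 = 310
Syy = Σy² − (Σy)²/n = 11578 − 10816 = 762
r = Sxy/√(Sxx·Syy) = 310/√(162306) = 310/402.872188 = 0.769475

0.769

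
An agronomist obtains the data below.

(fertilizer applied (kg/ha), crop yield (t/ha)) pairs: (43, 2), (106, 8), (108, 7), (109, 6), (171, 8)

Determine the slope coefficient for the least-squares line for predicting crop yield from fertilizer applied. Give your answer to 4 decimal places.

n = 5, Σx = 537, Σy = 31, Σxy = 3712, Σx² = 65871
Sxx = Σx² − (Σx)²/n = 65871 − 57673.8 = 8197.2
Sxy = Σxy − (Σx)(Σy)/n = 3712 − 3329.4 = 382.6
b = Sxy/Sxx = 382.6/8197.2 = 0.046674

0.0467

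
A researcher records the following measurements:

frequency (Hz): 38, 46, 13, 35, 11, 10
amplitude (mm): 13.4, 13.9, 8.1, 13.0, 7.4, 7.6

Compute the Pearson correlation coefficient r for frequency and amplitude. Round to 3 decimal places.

0.989

n = 6, Σx = 153, Σy = 63.4, Σxy = 1866.3, Σx² = 5175, Σy² = 719.9
Sxx = Σx² − (Σx)²/n = 5175 − 3901.5 = 1273.5
Sxy = Σxy − (Σx)(Σy)/n = 1866.3 − 1616.7 = 249.6
Syy = Σy² − (Σy)²/n = 719.9 − 669.926667 = 49.973333
r = Sxy/√(Sxx·Syy) = 249.6/√(63641.04) = 249.6/252.271758 = 0.989409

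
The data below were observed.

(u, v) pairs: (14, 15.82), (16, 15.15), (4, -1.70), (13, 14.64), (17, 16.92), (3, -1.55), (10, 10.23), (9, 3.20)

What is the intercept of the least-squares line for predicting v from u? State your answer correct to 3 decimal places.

-6.621

n = 8, Σx = 86, Σy = 72.71, Σxy = 1061.49, Σx² = 1116
Sxx = Σx² − (Σx)²/n = 1116 − 924.5 = 191.5
Sxy = Σxy − (Σx)(Σy)/n = 1061.49 − 781.6325 = 279.8575
b = Sxy/Sxx = 279.8575/191.5 = 1.461397
a = ȳ − b·x̄ = 9.08875 − 1.461397·10.75 = -6.621266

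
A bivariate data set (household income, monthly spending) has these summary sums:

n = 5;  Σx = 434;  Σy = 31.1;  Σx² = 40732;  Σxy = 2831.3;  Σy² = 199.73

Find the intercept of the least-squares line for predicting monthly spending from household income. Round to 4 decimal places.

2.4818

Sxx = Σx² − (Σx)²/n = 40732 − 37671.2 = 3060.8
Sxy = Σxy − (Σx)(Σy)/n = 2831.3 − 2699.48 = 131.82
b = Sxy/Sxx = 131.82/3060.8 = 0.043067
a = ȳ − b·x̄ = 6.22 − 0.043067·86.8 = 2.481769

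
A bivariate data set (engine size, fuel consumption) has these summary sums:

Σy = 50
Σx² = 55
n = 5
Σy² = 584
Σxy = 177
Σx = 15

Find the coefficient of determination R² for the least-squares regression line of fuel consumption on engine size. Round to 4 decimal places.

0.8679

Sxx = Σx² − (Σx)²/n = 55 − 45 = 10
Sxy = Σxy − (Σx)(Σy)/n = 177 − 150 = 27
Syy = Σy² − (Σy)²/n = 584 − 500 = 84
R² = Sxy²/(Sxx·Syy) = (27)²/(10·84) = 0.867857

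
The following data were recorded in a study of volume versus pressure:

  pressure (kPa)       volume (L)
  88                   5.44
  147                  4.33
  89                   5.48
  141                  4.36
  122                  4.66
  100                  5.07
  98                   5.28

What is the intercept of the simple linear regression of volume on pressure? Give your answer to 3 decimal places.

7.173

n = 7, Σx = 785, Σy = 34.62, Σxy = 3810.67, Σx² = 91643
Sxx = Σx² − (Σx)²/n = 91643 − 88032.142857 = 3610.857143
Sxy = Σxy − (Σx)(Σy)/n = 3810.67 − 3882.385714 = -71.715714
b = Sxy/Sxx = -71.715714/3610.857143 = -0.019861
a = ȳ − b·x̄ = 4.945714 − (-0.019861)·112.142857 = 7.172998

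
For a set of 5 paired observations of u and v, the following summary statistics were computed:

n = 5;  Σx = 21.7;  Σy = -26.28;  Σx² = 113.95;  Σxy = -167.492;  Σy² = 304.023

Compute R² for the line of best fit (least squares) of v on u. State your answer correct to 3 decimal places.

Sxx = Σx² − (Σx)²/n = 113.95 − 94.178 = 19.772
Sxy = Σxy − (Σx)(Σy)/n = -167.492 − (-114.0552) = -53.4368
Syy = Σy² − (Σy)²/n = 304.023 − 138.12768 = 165.89532
R² = Sxy²/(Sxx·Syy) = (-53.4368)²/(19.772·165.89532) = 0.870555

0.871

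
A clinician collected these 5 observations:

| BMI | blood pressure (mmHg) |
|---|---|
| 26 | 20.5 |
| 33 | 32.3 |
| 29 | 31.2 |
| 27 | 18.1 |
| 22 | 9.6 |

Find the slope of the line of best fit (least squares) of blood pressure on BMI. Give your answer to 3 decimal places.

n = 5, Σx = 137, Σy = 111.7, Σxy = 3203.6, Σx² = 3819
Sxx = Σx² − (Σx)²/n = 3819 − 3753.8 = 65.2
Sxy = Σxy − (Σx)(Σy)/n = 3203.6 − 3060.58 = 143.02
b = Sxy/Sxx = 143.02/65.2 = 2.193558

2.194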